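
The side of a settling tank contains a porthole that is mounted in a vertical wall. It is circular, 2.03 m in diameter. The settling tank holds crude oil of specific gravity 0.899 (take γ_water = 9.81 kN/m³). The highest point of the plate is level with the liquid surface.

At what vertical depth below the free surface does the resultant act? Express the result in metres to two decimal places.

γ = 0.899 × 9.81 = 8.81919 kN/m³.
The centroid is at the centre, 1.015 m below the top of the plate, so the centroid depth is h_c = 1.015 m.
A = π(1.015)² = 3.23655 m².
Resultant F = γ·h_c·A = 8.81919 × 1.015 × 3.23655 = 28.9719 kN.
I_c = πr⁴/4 = π × 1.015⁴/4 = 0.833593 m⁴.
Centre of pressure: y_p = y_c + I_c/(y_c·A) = 1.015 + 0.833593/(1.015 × 3.23655) = 1.015 + 0.25375 = 1.26875 m along the plane.

h_p = 1.27 m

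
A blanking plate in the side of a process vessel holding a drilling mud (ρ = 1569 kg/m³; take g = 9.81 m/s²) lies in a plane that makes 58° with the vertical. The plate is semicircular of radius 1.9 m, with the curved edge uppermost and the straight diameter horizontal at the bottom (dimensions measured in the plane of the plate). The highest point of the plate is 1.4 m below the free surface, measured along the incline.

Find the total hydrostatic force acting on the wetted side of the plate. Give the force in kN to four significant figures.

γ = ρg = 1569 × 9.81 / 1000 = 15.39189 kN/m³.
The plate makes 58° with the vertical, i.e. θ = 90° − 58° = 32° to the horizontal. Measuring y along the incline from the free-surface line, vertical depth h = y·sinθ with sinθ = 0.529919.
The centroid lies 4r/(3π) = 0.806385 m above the diameter, so r − 4r/(3π) = 1.9 − 0.806385 = 1.09361 m below the topmost point, so y_c = 1.4 + 1.09361 = 2.49361 m and h_c = 2.49361 × 0.529919 = 1.32141 m.
A = πr²/2 = π × 1.9²/2 = 5.67057 m².
Resultant F = γ·h_c·A = 15.39189 × 1.32141 × 5.67057 = 115.334 kN.

F ≈ 115.3 kN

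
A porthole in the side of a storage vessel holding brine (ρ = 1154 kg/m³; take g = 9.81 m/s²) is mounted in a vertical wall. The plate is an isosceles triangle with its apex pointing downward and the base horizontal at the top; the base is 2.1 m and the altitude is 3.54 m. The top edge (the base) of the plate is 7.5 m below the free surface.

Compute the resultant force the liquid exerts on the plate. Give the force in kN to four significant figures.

γ = ρg = 1154 × 9.81 / 1000 = 11.32074 kN/m³.
With the apex down, the centroid sits h/3 = 3.54/3 = 1.18 m below the base (the top edge), so the centroid depth is h_c = 7.5 + 1.18 = 8.68 m.
A = ½ × 2.1 × 3.54 = 3.717 m².
Resultant F = γ·h_c·A = 11.32074 × 8.68 × 3.717 = 365.247 kN.

F ≈ 365.2 kN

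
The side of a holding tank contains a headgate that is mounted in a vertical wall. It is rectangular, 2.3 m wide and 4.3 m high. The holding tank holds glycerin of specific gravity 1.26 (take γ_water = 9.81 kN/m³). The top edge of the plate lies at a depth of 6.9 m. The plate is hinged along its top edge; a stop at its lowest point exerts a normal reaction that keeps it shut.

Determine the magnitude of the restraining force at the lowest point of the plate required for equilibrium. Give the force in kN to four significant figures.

γ = 1.26 × 9.81 = 12.3606 kN/m³.
The centroid lies 4.3/2 = 2.15 m below the top edge, so the centroid depth is h_c = 6.9 + 2.15 = 9.05 m.
A = 2.3 × 4.3 = 9.89 m².
Resultant F = γ·h_c·A = 12.3606 × 9.05 × 9.89 = 1106.33 kN.
I_c = b·h³/12 = 2.3 × 4.3³/12 = 15.2388 m⁴.
Centre of pressure: y_p = y_c + I_c/(y_c·A) = 9.05 + 15.2388/(9.05 × 9.89) = 9.05 + 0.170257 = 9.22026 m along the plane.
The resultant acts 2.15 + 0.170257 = 2.32026 m (along the plate) below the hinge at the top edge, so the moment about the hinge is M = F × 2.32026 = 1106.33 × 2.32026 = 2566.97 kN·m.
A normal force at the bottom, 4.3 m from the hinge, must supply this moment: P = 2566.97/4.3 = 596.97 kN.

P ≈ 597.0 kN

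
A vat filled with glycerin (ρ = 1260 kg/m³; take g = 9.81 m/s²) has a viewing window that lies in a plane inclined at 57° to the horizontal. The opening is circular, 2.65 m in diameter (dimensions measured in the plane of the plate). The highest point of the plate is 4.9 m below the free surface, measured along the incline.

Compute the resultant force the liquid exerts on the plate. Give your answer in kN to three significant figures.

F ≈ 356 kN

γ = ρg = 1260 × 9.81 / 1000 = 12.3606 kN/m³.
Let θ = 57° be the plate's angle to the horizontal; measure y along the incline from where the plane meets the free surface. Vertical depth h = y·sinθ with sinθ = 0.838671.
The centroid is at the centre, 1.325 m below the top of the plate, so y_c = 4.9 + 1.325 = 6.225 m and h_c = 6.225 × 0.838671 = 5.22073 m.
A = π(1.325)² = 5.51546 m².
Resultant F = γ·h_c·A = 12.3606 × 5.22073 × 5.51546 = 355.92 kN.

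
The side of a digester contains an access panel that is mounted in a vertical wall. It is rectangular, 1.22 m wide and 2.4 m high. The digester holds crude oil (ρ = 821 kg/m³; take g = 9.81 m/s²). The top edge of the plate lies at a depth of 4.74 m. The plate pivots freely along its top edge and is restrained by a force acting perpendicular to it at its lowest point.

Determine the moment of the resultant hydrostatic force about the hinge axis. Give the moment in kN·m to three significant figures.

γ = ρg = 821 × 9.81 / 1000 = 8.05401 kN/m³.
The centroid lies 2.4/2 = 1.2 m below the top edge, so the centroid depth is h_c = 4.74 + 1.2 = 5.94 m.
A = 1.22 × 2.4 = 2.928 m².
Resultant F = γ·h_c·A = 8.05401 × 5.94 × 2.928 = 140.078 kN.
I_c = b·h³/12 = 1.22 × 2.4³/12 = 1.40544 m⁴.
Centre of pressure: y_p = y_c + I_c/(y_c·A) = 5.94 + 1.40544/(5.94 × 2.928) = 5.94 + 0.0808081 = 6.02081 m along the plane.
The resultant acts 1.2 + 0.0808081 = 1.28081 m (along the plate) below the hinge at the top edge, so the moment about the hinge is M = F × 1.28081 = 140.078 × 1.28081 = 179.413 kN·m.

M ≈ 179 kN·m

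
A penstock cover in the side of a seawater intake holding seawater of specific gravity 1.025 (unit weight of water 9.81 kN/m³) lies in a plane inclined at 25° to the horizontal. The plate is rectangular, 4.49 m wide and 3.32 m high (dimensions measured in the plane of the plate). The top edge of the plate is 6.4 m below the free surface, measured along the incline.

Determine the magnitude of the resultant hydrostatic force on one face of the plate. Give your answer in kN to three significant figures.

F ≈ 511 kN

γ = 1.025 × 9.81 = 10.05525 kN/m³.
Let θ = 25° be the plate's angle to the horizontal; measure y along the incline from where the plane meets the free surface. Vertical depth h = y·sinθ with sinθ = 0.422618.
The centroid lies 3.32/2 = 1.66 m below the top edge, so y_c = 6.4 + 1.66 = 8.06 m and h_c = 8.06 × 0.422618 = 3.4063 m.
A = 4.49 × 3.32 = 14.9068 m².
Resultant F = γ·h_c·A = 10.05525 × 3.4063 × 14.9068 = 510.576 kN.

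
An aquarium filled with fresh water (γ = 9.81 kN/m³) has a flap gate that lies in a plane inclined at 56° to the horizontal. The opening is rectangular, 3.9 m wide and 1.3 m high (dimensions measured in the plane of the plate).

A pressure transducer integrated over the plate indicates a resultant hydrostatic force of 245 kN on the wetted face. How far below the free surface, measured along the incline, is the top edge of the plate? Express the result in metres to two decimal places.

y_top ≈ 5.29 m

γ = 9.81 kN/m³.
A = 3.9 × 1.3 = 5.07 m².
From F = γ·h_c·A, the centroid depth is h_c = 245/(9.81 × 5.07) = 4.92594 m.
Let θ = 56° be the plate's angle to the horizontal; measure y along the incline from where the plane meets the free surface. Vertical depth h = y·sinθ with sinθ = 0.829038.
Along the incline, y_c = h_c/sinθ = 4.92594/0.829038 = 5.94175 m.
The centroid lies 1.3/2 = 0.65 m below the top edge, so the top edge sits at y_top = 5.94175 − 0.65 = 5.29175 m along the incline.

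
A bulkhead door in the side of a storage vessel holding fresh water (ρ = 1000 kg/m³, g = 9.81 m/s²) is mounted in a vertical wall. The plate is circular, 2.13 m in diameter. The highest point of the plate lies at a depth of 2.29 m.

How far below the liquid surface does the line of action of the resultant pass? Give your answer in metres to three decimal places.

γ = ρg = 1000 × 9.81 = 9810 N/m³ = 9.81 kN/m³.
The centroid is at the centre, 1.065 m below the top of the plate, so the centroid depth is h_c = 2.29 + 1.065 = 3.355 m.
A = π(1.065)² = 3.56327 m².
Resultant F = γ·h_c·A = 9.81 × 3.355 × 3.56327 = 117.276 kN.
I_c = πr⁴/4 = π × 1.065⁴/4 = 1.01039 m⁴.
Centre of pressure: y_p = y_c + I_c/(y_c·A) = 3.355 + 1.01039/(3.355 × 3.56327) = 3.355 + 0.0845177 = 3.43952 m along the plane.

h_p = 3.440 m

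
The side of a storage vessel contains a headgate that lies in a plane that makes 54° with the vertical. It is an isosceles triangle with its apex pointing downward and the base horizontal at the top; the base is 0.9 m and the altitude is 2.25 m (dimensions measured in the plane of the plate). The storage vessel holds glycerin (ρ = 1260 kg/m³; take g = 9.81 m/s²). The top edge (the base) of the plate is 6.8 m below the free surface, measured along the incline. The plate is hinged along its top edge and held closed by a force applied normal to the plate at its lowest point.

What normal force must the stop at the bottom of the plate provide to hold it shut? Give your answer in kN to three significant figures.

γ = ρg = 1260 × 9.81 / 1000 = 12.3606 kN/m³.
The plate makes 54° with the vertical, i.e. θ = 90° − 54° = 36° to the horizontal. Measuring y along the incline from the free-surface line, vertical depth h = y·sinθ with sinθ = 0.587785.
With the apex down, the centroid sits h/3 = 2.25/3 = 0.75 m below the base (the top edge), so y_c = 6.8 + 0.75 = 7.55 m and h_c = 7.55 × 0.587785 = 4.43778 m.
A = ½ × 0.9 × 2.25 = 1.0125 m².
Resultant F = γ·h_c·A = 12.3606 × 4.43778 × 1.0125 = 55.5393 kN.
I_c = b·h³/36 = 0.9 × 2.25³/36 = 0.284766 m⁴.
Centre of pressure: y_p = y_c + I_c/(y_c·A) = 7.55 + 0.284766/(7.55 × 1.0125) = 7.55 + 0.0372517 = 7.58725 m along the plane.
The resultant acts 0.75 + 0.0372517 = 0.787252 m (along the plate) below the hinge at the top edge, so the moment about the hinge is M = F × 0.787252 = 55.5393 × 0.787252 = 43.7234 kN·m.
A normal force at the bottom, 2.25 m from the hinge, must supply this moment: P = 43.7234/2.25 = 19.4326 kN.

P ≈ 19.4 kN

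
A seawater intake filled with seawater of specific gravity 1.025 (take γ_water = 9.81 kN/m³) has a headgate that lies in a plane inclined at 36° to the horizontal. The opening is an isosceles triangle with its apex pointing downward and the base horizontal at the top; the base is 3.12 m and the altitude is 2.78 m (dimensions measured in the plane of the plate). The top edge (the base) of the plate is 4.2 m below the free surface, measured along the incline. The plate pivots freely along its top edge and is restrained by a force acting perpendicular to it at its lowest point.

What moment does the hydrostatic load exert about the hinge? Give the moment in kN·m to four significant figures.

M ≈ 132.8 kN·m

γ = 1.025 × 9.81 = 10.05525 kN/m³.
Let θ = 36° be the plate's angle to the horizontal; measure y along the incline from where the plane meets the free surface. Vertical depth h = y·sinθ with sinθ = 0.587785.
With the apex down, the centroid sits h/3 = 2.78/3 = 0.926667 m below the base (the top edge), so y_c = 4.2 + 0.926667 = 5.12667 m and h_c = 5.12667 × 0.587785 = 3.01338 m.
A = ½ × 3.12 × 2.78 = 4.3368 m².
Resultant F = γ·h_c·A = 10.05525 × 3.01338 × 4.3368 = 131.406 kN.
I_c = b·h³/36 = 3.12 × 2.78³/36 = 1.86203 m⁴.
Centre of pressure: y_p = y_c + I_c/(y_c·A) = 5.12667 + 1.86203/(5.12667 × 4.3368) = 5.12667 + 0.0837494 = 5.21042 m along the plane.
The resultant acts 0.926667 + 0.0837494 = 1.01042 m (along the plate) below the hinge at the top edge, so the moment about the hinge is M = F × 1.01042 = 131.406 × 1.01042 = 132.775 kN·m.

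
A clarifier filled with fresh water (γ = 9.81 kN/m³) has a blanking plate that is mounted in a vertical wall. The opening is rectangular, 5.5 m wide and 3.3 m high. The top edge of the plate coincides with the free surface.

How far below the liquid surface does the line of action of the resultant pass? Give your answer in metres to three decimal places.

γ = 9.81 kN/m³.
The centroid lies 3.3/2 = 1.65 m below the top edge, so the centroid depth is h_c = 1.65 m.
A = 5.5 × 3.3 = 18.15 m².
Resultant F = γ·h_c·A = 9.81 × 1.65 × 18.15 = 293.785 kN.
I_c = b·h³/12 = 5.5 × 3.3³/12 = 16.4711 m⁴.
Centre of pressure: y_p = y_c + I_c/(y_c·A) = 1.65 + 16.4711/(1.65 × 18.15) = 1.65 + 0.549999 = 2.2 m along the plane.

h_p = 2.200 m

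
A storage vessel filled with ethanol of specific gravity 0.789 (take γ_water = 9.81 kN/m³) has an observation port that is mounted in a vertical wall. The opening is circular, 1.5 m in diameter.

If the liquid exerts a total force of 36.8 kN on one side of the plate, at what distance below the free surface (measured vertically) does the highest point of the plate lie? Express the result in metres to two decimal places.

d_top ≈ 1.94 m

γ = 0.789 × 9.81 = 7.74009 kN/m³.
A = π(0.75)² = 1.76715 m².
From F = γ·h_c·A, the centroid depth is h_c = 36.8/(7.74009 × 1.76715) = 2.69047 m.
The centroid is at the centre, 0.75 m below the top of the plate, so the highest point sits at h_top = 2.69047 − 0.75 = 1.94047 m below the surface.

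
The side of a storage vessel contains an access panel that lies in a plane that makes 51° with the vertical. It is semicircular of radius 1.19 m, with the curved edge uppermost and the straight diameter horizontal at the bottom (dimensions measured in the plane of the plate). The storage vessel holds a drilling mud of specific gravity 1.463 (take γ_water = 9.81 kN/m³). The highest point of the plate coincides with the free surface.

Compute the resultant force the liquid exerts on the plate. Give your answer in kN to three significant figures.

γ = 1.463 × 9.81 = 14.35203 kN/m³.
The plate makes 51° with the vertical, i.e. θ = 90° − 51° = 39° to the horizontal. Measuring y along the incline from the free-surface line, vertical depth h = y·sinθ with sinθ = 0.629320.
The centroid lies 4r/(3π) = 0.505052 m above the diameter, so r − 4r/(3π) = 1.19 − 0.505052 = 0.684948 m below the topmost point, so y_c = 0.684948 m and h_c = 0.684948 × 0.629320 = 0.431051 m.
A = πr²/2 = π × 1.19²/2 = 2.2244 m².
Resultant F = γ·h_c·A = 14.35203 × 0.431051 × 2.2244 = 13.7612 kN.

F ≈ 13.8 kN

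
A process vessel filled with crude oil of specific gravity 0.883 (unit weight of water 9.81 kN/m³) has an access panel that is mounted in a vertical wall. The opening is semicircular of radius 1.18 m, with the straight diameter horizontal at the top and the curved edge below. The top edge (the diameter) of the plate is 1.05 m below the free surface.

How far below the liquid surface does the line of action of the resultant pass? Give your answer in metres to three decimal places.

γ = 0.883 × 9.81 = 8.66223 kN/m³.
The centroid of a semicircle lies 4r/(3π) = 0.500808 m from the diameter, here below the top edge, so the centroid depth is h_c = 1.05 + 0.500808 = 1.55081 m.
A = πr²/2 = π × 1.18²/2 = 2.18718 m².
Resultant F = γ·h_c·A = 8.66223 × 1.55081 × 2.18718 = 29.3814 kN.
I_c = (π/8 − 8/(9π))·r⁴ = 0.109757 × 1.18⁴ = 0.212794 m⁴.
Centre of pressure: y_p = y_c + I_c/(y_c·A) = 1.55081 + 0.212794/(1.55081 × 2.18718) = 1.55081 + 0.0627359 = 1.61355 m along the plane.

h_p = 1.614 m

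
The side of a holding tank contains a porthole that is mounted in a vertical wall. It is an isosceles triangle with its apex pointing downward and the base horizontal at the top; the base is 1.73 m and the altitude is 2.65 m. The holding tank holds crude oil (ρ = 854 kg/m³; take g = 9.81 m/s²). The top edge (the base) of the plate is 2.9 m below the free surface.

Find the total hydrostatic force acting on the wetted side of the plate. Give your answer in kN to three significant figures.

F ≈ 72.7 kN

γ = ρg = 854 × 9.81 / 1000 = 8.37774 kN/m³.
With the apex down, the centroid sits h/3 = 2.65/3 = 0.883333 m below the base (the top edge), so the centroid depth is h_c = 2.9 + 0.883333 = 3.78333 m.
A = ½ × 1.73 × 2.65 = 2.29225 m².
Resultant F = γ·h_c·A = 8.37774 × 3.78333 × 2.29225 = 72.6546 kN.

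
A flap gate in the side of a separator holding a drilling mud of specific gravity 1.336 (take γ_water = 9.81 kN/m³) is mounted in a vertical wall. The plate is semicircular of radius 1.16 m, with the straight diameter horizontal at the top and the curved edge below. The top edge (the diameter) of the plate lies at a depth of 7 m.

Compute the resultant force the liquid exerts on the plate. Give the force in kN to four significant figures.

F ≈ 207.6 kN

γ = 1.336 × 9.81 = 13.10616 kN/m³.
The centroid of a semicircle lies 4r/(3π) = 0.492319 m from the diameter, here below the top edge, so the centroid depth is h_c = 7 + 0.492319 = 7.49232 m.
A = πr²/2 = π × 1.16²/2 = 2.11366 m².
Resultant F = γ·h_c·A = 13.10616 × 7.49232 × 2.11366 = 207.552 kN.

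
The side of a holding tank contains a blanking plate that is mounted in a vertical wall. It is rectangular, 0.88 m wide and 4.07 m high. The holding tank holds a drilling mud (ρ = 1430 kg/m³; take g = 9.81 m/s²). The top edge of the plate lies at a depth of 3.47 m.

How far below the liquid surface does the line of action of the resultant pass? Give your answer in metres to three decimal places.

h_p = 5.756 m

γ = ρg = 1430 × 9.81 / 1000 = 14.0283 kN/m³.
The centroid lies 4.07/2 = 2.035 m below the top edge, so the centroid depth is h_c = 3.47 + 2.035 = 5.505 m.
A = 0.88 × 4.07 = 3.5816 m².
Resultant F = γ·h_c·A = 14.0283 × 5.505 × 3.5816 = 276.592 kN.
I_c = b·h³/12 = 0.88 × 4.07³/12 = 4.94407 m⁴.
Centre of pressure: y_p = y_c + I_c/(y_c·A) = 5.505 + 4.94407/(5.505 × 3.5816) = 5.505 + 0.250755 = 5.75575 m along the plane.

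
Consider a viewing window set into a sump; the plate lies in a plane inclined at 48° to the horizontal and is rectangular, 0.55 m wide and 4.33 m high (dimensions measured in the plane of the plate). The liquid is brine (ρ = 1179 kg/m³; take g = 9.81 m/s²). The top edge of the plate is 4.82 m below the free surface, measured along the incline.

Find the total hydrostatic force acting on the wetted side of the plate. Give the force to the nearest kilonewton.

γ = ρg = 1179 × 9.81 / 1000 = 11.56599 kN/m³.
Let θ = 48° be the plate's angle to the horizontal; measure y along the incline from where the plane meets the free surface. Vertical depth h = y·sinθ with sinθ = 0.743145.
The centroid lies 4.33/2 = 2.165 m below the top edge, so y_c = 4.82 + 2.165 = 6.985 m and h_c = 6.985 × 0.743145 = 5.19087 m.
A = 0.55 × 4.33 = 2.3815 m².
Resultant F = γ·h_c·A = 11.56599 × 5.19087 × 2.3815 = 142.979 kN.

F ≈ 143 kN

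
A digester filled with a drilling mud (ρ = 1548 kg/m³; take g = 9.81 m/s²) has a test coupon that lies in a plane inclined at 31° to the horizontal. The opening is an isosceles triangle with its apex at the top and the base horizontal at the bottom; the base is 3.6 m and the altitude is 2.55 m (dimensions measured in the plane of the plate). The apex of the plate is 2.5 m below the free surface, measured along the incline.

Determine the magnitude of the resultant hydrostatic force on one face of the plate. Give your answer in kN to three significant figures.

F ≈ 151 kN

γ = ρg = 1548 × 9.81 / 1000 = 15.18588 kN/m³.
Let θ = 31° be the plate's angle to the horizontal; measure y along the incline from where the plane meets the free surface. Vertical depth h = y·sinθ with sinθ = 0.515038.
With the apex up, the centroid sits 2h/3 = 2 × 2.55/3 = 1.7 m below the apex, so y_c = 2.5 + 1.7 = 4.2 m and h_c = 4.2 × 0.515038 = 2.16316 m.
A = ½ × 3.6 × 2.55 = 4.59 m².
Resultant F = γ·h_c·A = 15.18588 × 2.16316 × 4.59 = 150.779 kN.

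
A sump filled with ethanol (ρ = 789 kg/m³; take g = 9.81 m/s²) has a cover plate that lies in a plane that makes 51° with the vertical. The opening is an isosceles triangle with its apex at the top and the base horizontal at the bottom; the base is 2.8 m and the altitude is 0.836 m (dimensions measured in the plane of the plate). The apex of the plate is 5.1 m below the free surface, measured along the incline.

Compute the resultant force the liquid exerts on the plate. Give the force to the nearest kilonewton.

γ = ρg = 789 × 9.81 / 1000 = 7.74009 kN/m³.
The plate makes 51° with the vertical, i.e. θ = 90° − 51° = 39° to the horizontal. Measuring y along the incline from the free-surface line, vertical depth h = y·sinθ with sinθ = 0.629320.
With the apex up, the centroid sits 2h/3 = 2 × 0.836/3 = 0.557333 m below the apex, so y_c = 5.1 + 0.557333 = 5.65733 m and h_c = 5.65733 × 0.629320 = 3.56027 m.
A = ½ × 2.8 × 0.836 = 1.1704 m².
Resultant F = γ·h_c·A = 7.74009 × 3.56027 × 1.1704 = 32.2525 kN.

F ≈ 32 kN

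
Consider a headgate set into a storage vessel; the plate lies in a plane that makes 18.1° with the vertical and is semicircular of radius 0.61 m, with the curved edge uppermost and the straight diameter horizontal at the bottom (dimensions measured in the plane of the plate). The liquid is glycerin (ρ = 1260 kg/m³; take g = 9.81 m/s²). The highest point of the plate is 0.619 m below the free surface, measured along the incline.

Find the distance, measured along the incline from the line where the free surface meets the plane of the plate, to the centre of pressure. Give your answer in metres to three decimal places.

γ = ρg = 1260 × 9.81 / 1000 = 12.3606 kN/m³.
The plate makes 18.1° with the vertical, i.e. θ = 90° − 18.1° = 71.9° to the horizontal. Measuring y along the incline from the free-surface line, vertical depth h = y·sinθ with sinθ = 0.950516.
The centroid lies 4r/(3π) = 0.258892 m above the diameter, so r − 4r/(3π) = 0.61 − 0.258892 = 0.351108 m below the topmost point, so y_c = 0.619 + 0.351108 = 0.970108 m and h_c = 0.970108 × 0.950516 = 0.922103 m.
A = πr²/2 = π × 0.61²/2 = 0.584493 m².
Resultant F = γ·h_c·A = 12.3606 × 0.922103 × 0.584493 = 6.6619 kN.
I_c = (π/8 − 8/(9π))·r⁴ = 0.109757 × 0.61⁴ = 0.0151968 m⁴.
Centre of pressure: y_p = y_c + I_c/(y_c·A) = 0.970108 + 0.0151968/(0.970108 × 0.584493) = 0.970108 + 0.0268011 = 0.996909 m along the plane.

y_p = 0.997 m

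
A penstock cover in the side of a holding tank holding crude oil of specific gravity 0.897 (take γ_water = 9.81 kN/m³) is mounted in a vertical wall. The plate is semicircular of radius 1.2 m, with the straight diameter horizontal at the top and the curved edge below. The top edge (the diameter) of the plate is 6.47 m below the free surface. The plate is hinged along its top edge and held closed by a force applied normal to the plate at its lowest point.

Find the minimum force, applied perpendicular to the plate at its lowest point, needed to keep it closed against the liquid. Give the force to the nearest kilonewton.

P ≈ 61 kN

γ = 0.897 × 9.81 = 8.79957 kN/m³.
The centroid of a semicircle lies 4r/(3π) = 0.509296 m from the diameter, here below the top edge, so the centroid depth is h_c = 6.47 + 0.509296 = 6.9793 m.
A = πr²/2 = π × 1.2²/2 = 2.26195 m².
Resultant F = γ·h_c·A = 8.79957 × 6.9793 × 2.26195 = 138.917 kN.
I_c = (π/8 − 8/(9π))·r⁴ = 0.109757 × 1.2⁴ = 0.227592 m⁴.
Centre of pressure: y_p = y_c + I_c/(y_c·A) = 6.9793 + 0.227592/(6.9793 × 2.26195) = 6.9793 + 0.0144166 = 6.99372 m along the plane.
The resultant acts 0.509296 + 0.0144166 = 0.523713 m (along the plate) below the hinge at the top edge, so the moment about the hinge is M = F × 0.523713 = 138.917 × 0.523713 = 72.7526 kN·m.
A normal force at the bottom, 1.2 m from the hinge, must supply this moment: P = 72.7526/1.2 = 60.6272 kN.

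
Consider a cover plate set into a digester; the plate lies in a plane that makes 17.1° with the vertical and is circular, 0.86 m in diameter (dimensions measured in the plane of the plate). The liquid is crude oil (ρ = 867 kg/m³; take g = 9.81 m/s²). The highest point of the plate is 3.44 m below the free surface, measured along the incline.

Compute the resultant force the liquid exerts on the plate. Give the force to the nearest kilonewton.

γ = ρg = 867 × 9.81 / 1000 = 8.50527 kN/m³.
The plate makes 17.1° with the vertical, i.e. θ = 90° − 17.1° = 72.9° to the horizontal. Measuring y along the incline from the free-surface line, vertical depth h = y·sinθ with sinθ = 0.955793.
The centroid is at the centre, 0.43 m below the top of the plate, so y_c = 3.44 + 0.43 = 3.87 m and h_c = 3.87 × 0.955793 = 3.69892 m.
A = π(0.43)² = 0.58088 m².
Resultant F = γ·h_c·A = 8.50527 × 3.69892 × 0.58088 = 18.2747 kN.

F ≈ 18 kN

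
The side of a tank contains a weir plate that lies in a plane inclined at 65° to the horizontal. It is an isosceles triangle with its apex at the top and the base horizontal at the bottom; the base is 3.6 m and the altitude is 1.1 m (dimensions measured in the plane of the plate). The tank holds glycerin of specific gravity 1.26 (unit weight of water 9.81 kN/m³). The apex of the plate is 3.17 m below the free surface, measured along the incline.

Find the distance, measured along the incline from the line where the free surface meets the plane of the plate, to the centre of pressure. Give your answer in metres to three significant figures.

γ = 1.26 × 9.81 = 12.3606 kN/m³.
Let θ = 65° be the plate's angle to the horizontal; measure y along the incline from where the plane meets the free surface. Vertical depth h = y·sinθ with sinθ = 0.906308.
With the apex up, the centroid sits 2h/3 = 2 × 1.1/3 = 0.733333 m below the apex, so y_c = 3.17 + 0.733333 = 3.90333 m and h_c = 3.90333 × 0.906308 = 3.53762 m.
A = ½ × 3.6 × 1.1 = 1.98 m².
Resultant F = γ·h_c·A = 12.3606 × 3.53762 × 1.98 = 86.5797 kN.
I_c = b·h³/36 = 3.6 × 1.1³/36 = 0.1331 m⁴.
Centre of pressure: y_p = y_c + I_c/(y_c·A) = 3.90333 + 0.1331/(3.90333 × 1.98) = 3.90333 + 0.0172218 = 3.92055 m along the plane.

y_p = 3.92 m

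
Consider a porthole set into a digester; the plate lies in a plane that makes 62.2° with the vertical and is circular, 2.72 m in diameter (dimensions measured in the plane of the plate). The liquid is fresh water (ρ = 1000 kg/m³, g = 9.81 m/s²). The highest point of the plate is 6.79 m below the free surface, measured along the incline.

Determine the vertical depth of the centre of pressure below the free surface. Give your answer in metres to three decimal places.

γ = ρg = 1000 × 9.81 = 9810 N/m³ = 9.81 kN/m³.
The plate makes 62.2° with the vertical, i.e. θ = 90° − 62.2° = 27.8° to the horizontal. Measuring y along the incline from the free-surface line, vertical depth h = y·sinθ with sinθ = 0.466387.
The centroid is at the centre, 1.36 m below the top of the plate, so y_c = 6.79 + 1.36 = 8.15 m and h_c = 8.15 × 0.466387 = 3.80105 m.
A = π(1.36)² = 5.81069 m².
Resultant F = γ·h_c·A = 9.81 × 3.80105 × 5.81069 = 216.671 kN.
I_c = πr⁴/4 = π × 1.36⁴/4 = 2.68686 m⁴.
Centre of pressure: y_p = y_c + I_c/(y_c·A) = 8.15 + 2.68686/(8.15 × 5.81069) = 8.15 + 0.0567361 = 8.20674 m along the plane.
Vertically, h_p = y_p·sinθ = 8.20674 × 0.466387 = 3.82752 m.

h_p = 3.828 m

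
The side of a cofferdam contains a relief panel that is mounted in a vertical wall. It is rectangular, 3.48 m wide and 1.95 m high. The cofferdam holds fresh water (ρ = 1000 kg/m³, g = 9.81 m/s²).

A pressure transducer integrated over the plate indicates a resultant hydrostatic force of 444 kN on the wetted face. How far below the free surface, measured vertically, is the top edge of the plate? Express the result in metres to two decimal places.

d_top ≈ 5.69 m

γ = ρg = 1000 × 9.81 = 9810 N/m³ = 9.81 kN/m³.
A = 3.48 × 1.95 = 6.786 m².
From F = γ·h_c·A, the centroid depth is h_c = 444/(9.81 × 6.786) = 6.6696 m.
The centroid lies 1.95/2 = 0.975 m below the top edge, so the top edge sits at h_top = 6.6696 − 0.975 = 5.6946 m below the surface.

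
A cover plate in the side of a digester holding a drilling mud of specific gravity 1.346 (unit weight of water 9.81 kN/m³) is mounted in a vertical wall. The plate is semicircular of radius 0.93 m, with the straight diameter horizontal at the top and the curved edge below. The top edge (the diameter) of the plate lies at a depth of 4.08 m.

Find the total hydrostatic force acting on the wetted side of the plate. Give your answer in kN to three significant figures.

F ≈ 80.3 kN

γ = 1.346 × 9.81 = 13.20426 kN/m³.
The centroid of a semicircle lies 4r/(3π) = 0.394704 m from the diameter, here below the top edge, so the centroid depth is h_c = 4.08 + 0.394704 = 4.4747 m.
A = πr²/2 = π × 0.93²/2 = 1.35858 m².
Resultant F = γ·h_c·A = 13.20426 × 4.4747 × 1.35858 = 80.2718 kN.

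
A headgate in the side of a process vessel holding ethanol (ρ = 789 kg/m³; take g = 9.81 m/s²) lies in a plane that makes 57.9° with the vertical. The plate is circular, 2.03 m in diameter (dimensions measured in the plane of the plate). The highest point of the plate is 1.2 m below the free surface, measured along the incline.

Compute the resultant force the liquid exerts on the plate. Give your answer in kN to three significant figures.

γ = ρg = 789 × 9.81 / 1000 = 7.74009 kN/m³.
The plate makes 57.9° with the vertical, i.e. θ = 90° − 57.9° = 32.1° to the horizontal. Measuring y along the incline from the free-surface line, vertical depth h = y·sinθ with sinθ = 0.531399.
The centroid is at the centre, 1.015 m below the top of the plate, so y_c = 1.2 + 1.015 = 2.215 m and h_c = 2.215 × 0.531399 = 1.17705 m.
A = π(1.015)² = 3.23655 m².
Resultant F = γ·h_c·A = 7.74009 × 1.17705 × 3.23655 = 29.4865 kN.

F ≈ 29.5 kN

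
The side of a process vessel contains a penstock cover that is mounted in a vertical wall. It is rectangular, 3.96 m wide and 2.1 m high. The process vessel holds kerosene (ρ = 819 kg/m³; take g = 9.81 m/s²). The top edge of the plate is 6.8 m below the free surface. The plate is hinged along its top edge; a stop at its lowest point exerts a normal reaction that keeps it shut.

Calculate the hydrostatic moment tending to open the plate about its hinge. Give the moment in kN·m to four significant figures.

γ = ρg = 819 × 9.81 / 1000 = 8.03439 kN/m³.
The centroid lies 2.1/2 = 1.05 m below the top edge, so the centroid depth is h_c = 6.8 + 1.05 = 7.85 m.
A = 3.96 × 2.1 = 8.316 m².
Resultant F = γ·h_c·A = 8.03439 × 7.85 × 8.316 = 524.49 kN.
I_c = b·h³/12 = 3.96 × 2.1³/12 = 3.05613 m⁴.
Centre of pressure: y_p = y_c + I_c/(y_c·A) = 7.85 + 3.05613/(7.85 × 8.316) = 7.85 + 0.0468153 = 7.89682 m along the plane.
The resultant acts 1.05 + 0.0468153 = 1.09682 m (along the plate) below the hinge at the top edge, so the moment about the hinge is M = F × 1.09682 = 524.49 × 1.09682 = 575.271 kN·m.

M ≈ 575.3 kN·m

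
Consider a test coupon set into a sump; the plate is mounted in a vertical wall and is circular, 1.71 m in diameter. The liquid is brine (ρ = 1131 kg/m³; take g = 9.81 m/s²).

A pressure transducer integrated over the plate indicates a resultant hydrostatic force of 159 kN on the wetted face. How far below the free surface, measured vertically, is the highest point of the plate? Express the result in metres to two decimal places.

d_top ≈ 5.38 m

γ = ρg = 1131 × 9.81 / 1000 = 11.09511 kN/m³.
A = π(0.855)² = 2.29658 m².
From F = γ·h_c·A, the centroid depth is h_c = 159/(11.09511 × 2.29658) = 6.23999 m.
The centroid is at the centre, 0.855 m below the top of the plate, so the highest point sits at h_top = 6.23999 − 0.855 = 5.38499 m below the surface.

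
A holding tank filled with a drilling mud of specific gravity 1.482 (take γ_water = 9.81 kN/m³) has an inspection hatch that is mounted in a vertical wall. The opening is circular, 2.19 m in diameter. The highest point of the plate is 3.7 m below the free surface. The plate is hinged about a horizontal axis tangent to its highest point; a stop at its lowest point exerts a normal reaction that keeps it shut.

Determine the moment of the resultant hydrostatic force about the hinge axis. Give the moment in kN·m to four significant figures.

γ = 1.482 × 9.81 = 14.53842 kN/m³.
The centroid is at the centre, 1.095 m below the top of the plate, so the centroid depth is h_c = 3.7 + 1.095 = 4.795 m.
A = π(1.095)² = 3.76685 m².
Resultant F = γ·h_c·A = 14.53842 × 4.795 × 3.76685 = 262.594 kN.
I_c = πr⁴/4 = π × 1.095⁴/4 = 1.12914 m⁴.
Centre of pressure: y_p = y_c + I_c/(y_c·A) = 4.795 + 1.12914/(4.795 × 3.76685) = 4.795 + 0.0625145 = 4.85751 m along the plane.
The resultant acts 1.095 + 0.0625145 = 1.15751 m (along the plate) below the hinge at the top edge, so the moment about the hinge is M = F × 1.15751 = 262.594 × 1.15751 = 303.955 kN·m.

M ≈ 304.0 kN·m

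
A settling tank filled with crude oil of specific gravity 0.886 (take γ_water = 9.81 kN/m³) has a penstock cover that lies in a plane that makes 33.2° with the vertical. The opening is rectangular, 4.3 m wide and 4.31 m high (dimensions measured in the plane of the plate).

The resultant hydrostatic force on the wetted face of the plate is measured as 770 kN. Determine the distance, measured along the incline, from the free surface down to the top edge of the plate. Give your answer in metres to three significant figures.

y_top ≈ 3.56 m

γ = 0.886 × 9.81 = 8.69166 kN/m³.
A = 4.3 × 4.31 = 18.533 m².
From F = γ·h_c·A, the centroid depth is h_c = 770/(8.69166 × 18.533) = 4.78016 m.
The plate makes 33.2° with the vertical, i.e. θ = 90° − 33.2° = 56.8° to the horizontal. Measuring y along the incline from the free-surface line, vertical depth h = y·sinθ with sinθ = 0.836764.
Along the incline, y_c = h_c/sinθ = 4.78016/0.836764 = 5.71267 m.
The centroid lies 4.31/2 = 2.155 m below the top edge, so the top edge sits at y_top = 5.71267 − 2.155 = 3.55767 m along the incline.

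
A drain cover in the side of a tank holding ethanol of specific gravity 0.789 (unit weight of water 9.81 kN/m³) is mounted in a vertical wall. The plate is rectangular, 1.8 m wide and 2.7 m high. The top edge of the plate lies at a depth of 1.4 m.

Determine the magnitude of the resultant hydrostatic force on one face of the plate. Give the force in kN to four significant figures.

γ = 0.789 × 9.81 = 7.74009 kN/m³.
The centroid lies 2.7/2 = 1.35 m below the top edge, so the centroid depth is h_c = 1.4 + 1.35 = 2.75 m.
A = 1.8 × 2.7 = 4.86 m².
Resultant F = γ·h_c·A = 7.74009 × 2.75 × 4.86 = 103.446 kN.

F ≈ 103.4 kN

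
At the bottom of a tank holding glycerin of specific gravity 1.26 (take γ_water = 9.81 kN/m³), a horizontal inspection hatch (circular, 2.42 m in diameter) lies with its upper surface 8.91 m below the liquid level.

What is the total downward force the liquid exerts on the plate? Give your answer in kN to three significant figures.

γ = 1.26 × 9.81 = 12.3606 kN/m³.
The plate is horizontal, so pressure is uniform at p = γ·h = 12.3606 × 8.91 = 110.133 kN/m².
A = π(1.21)² = 4.59961 m².
F = p·A = 110.133 × 4.59961 = 506.569 kN.

F ≈ 507 kN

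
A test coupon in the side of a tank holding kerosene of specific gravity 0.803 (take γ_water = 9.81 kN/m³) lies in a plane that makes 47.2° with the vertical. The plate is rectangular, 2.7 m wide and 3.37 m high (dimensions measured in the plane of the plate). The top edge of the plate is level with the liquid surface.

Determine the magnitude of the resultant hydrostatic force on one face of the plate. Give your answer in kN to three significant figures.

γ = 0.803 × 9.81 = 7.87743 kN/m³.
The plate makes 47.2° with the vertical, i.e. θ = 90° − 47.2° = 42.8° to the horizontal. Measuring y along the incline from the free-surface line, vertical depth h = y·sinθ with sinθ = 0.679441.
The centroid lies 3.37/2 = 1.685 m below the top edge, so y_c = 1.685 m and h_c = 1.685 × 0.679441 = 1.14486 m.
A = 2.7 × 3.37 = 9.099 m².
Resultant F = γ·h_c·A = 7.87743 × 1.14486 × 9.099 = 82.0598 kN.

F ≈ 82.1 kN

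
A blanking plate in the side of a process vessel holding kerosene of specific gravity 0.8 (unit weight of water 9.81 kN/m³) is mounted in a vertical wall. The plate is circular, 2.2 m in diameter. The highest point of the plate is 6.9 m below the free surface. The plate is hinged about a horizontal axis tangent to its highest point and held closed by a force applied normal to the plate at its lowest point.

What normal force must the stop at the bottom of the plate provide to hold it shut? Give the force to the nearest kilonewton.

P ≈ 123 kN

γ = 0.8 × 9.81 = 7.848 kN/m³.
The centroid is at the centre, 1.1 m below the top of the plate, so the centroid depth is h_c = 6.9 + 1.1 = 8 m.
A = π(1.1)² = 3.80133 m².
Resultant F = γ·h_c·A = 7.848 × 8 × 3.80133 = 238.663 kN.
I_c = πr⁴/4 = π × 1.1⁴/4 = 1.1499 m⁴.
Centre of pressure: y_p = y_c + I_c/(y_c·A) = 8 + 1.1499/(8 × 3.80133) = 8 + 0.0378124 = 8.03781 m along the plane.
The resultant acts 1.1 + 0.0378124 = 1.13781 m (along the plate) below the hinge at the top edge, so the moment about the hinge is M = F × 1.13781 = 238.663 × 1.13781 = 271.553 kN·m.
A normal force at the bottom, 2.2 m from the hinge, must supply this moment: P = 271.553/2.2 = 123.433 kN.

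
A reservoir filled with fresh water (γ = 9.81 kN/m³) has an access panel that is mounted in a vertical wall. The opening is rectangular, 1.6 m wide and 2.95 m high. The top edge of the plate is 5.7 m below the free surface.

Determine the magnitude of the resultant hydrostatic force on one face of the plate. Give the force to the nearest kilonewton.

F ≈ 332 kN

γ = 9.81 kN/m³.
The centroid lies 2.95/2 = 1.475 m below the top edge, so the centroid depth is h_c = 5.7 + 1.475 = 7.175 m.
A = 1.6 × 2.95 = 4.72 m².
Resultant F = γ·h_c·A = 9.81 × 7.175 × 4.72 = 332.225 kN.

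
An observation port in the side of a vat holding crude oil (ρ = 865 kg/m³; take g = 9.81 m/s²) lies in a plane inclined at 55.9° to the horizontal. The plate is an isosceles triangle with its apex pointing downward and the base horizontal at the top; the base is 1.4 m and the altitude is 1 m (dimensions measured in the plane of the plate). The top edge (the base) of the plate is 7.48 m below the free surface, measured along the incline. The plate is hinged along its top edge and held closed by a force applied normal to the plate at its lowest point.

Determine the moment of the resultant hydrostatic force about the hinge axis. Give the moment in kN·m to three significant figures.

γ = ρg = 865 × 9.81 / 1000 = 8.48565 kN/m³.
Let θ = 55.9° be the plate's angle to the horizontal; measure y along the incline from where the plane meets the free surface. Vertical depth h = y·sinθ with sinθ = 0.828060.
With the apex down, the centroid sits h/3 = 1/3 = 0.333333 m below the base (the top edge), so y_c = 7.48 + 0.333333 = 7.81333 m and h_c = 7.81333 × 0.828060 = 6.46991 m.
A = ½ × 1.4 × 1 = 0.7 m².
Resultant F = γ·h_c·A = 8.48565 × 6.46991 × 0.7 = 38.431 kN.
I_c = b·h³/36 = 1.4 × 1³/36 = 0.0388889 m⁴.
Centre of pressure: y_p = y_c + I_c/(y_c·A) = 7.81333 + 0.0388889/(7.81333 × 0.7) = 7.81333 + 0.00711036 = 7.82044 m along the plane.
The resultant acts 0.333333 + 0.00711036 = 0.340443 m (along the plate) below the hinge at the top edge, so the moment about the hinge is M = F × 0.340443 = 38.431 × 0.340443 = 13.0836 kN·m.

M ≈ 13.1 kN·m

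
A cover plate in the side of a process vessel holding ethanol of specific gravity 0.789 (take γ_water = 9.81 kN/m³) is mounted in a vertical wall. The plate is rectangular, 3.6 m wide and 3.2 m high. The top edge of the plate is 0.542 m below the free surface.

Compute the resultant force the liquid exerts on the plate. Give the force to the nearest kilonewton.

γ = 0.789 × 9.81 = 7.74009 kN/m³.
The centroid lies 3.2/2 = 1.6 m below the top edge, so the centroid depth is h_c = 0.542 + 1.6 = 2.142 m.
A = 3.6 × 3.2 = 11.52 m².
Resultant F = γ·h_c·A = 7.74009 × 2.142 × 11.52 = 190.993 kN.

F ≈ 191 kN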